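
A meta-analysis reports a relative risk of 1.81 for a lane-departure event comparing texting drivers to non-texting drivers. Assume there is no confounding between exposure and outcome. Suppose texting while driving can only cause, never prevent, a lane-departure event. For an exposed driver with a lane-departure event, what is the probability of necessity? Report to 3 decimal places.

PN ≈ 0.448

Under exogeneity and monotonicity, PN = (RR − 1) / RR = 1 − 1/RR.
PN = (1.81 − 1) / 1.81 = 0.81 / 1.81 ≈ 0.4475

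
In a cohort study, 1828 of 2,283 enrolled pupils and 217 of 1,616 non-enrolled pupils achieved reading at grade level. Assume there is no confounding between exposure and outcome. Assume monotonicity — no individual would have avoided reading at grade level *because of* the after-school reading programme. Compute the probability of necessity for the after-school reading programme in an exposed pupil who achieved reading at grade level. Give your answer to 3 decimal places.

p₁ = P(outcome | exposed) = 1828/2283 = 0.8007
p₀ = P(outcome | unexposed) = 217/1616 = 0.13428
Under exogeneity and monotonicity, PN = (p₁ − p₀) / p₁.
PN = (0.8007 − 0.13428) / 0.8007 = 0.66642 / 0.8007 ≈ 0.8323

PN ≈ 0.832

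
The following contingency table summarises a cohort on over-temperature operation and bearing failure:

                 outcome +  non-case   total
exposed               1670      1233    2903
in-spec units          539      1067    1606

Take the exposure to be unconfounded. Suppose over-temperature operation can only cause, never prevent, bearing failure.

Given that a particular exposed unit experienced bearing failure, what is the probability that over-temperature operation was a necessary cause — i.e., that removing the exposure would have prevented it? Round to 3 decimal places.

PN ≈ 0.417

p₁ = P(outcome | exposed) = 1670/2903 = 0.57527
p₀ = P(outcome | unexposed) = 539/1606 = 0.33562
Under exogeneity and monotonicity, PN = (p₁ − p₀)/p₁.
PN = (0.57527 − 0.33562) / 0.57527 ≈ 0.4166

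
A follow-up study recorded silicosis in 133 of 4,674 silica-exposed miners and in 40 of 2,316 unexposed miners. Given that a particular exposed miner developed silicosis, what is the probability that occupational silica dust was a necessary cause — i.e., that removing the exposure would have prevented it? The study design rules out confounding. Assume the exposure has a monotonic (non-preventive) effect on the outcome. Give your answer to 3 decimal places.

PN ≈ 0.393

p₁ = P(outcome | exposed) = 133/4674 = 0.028455
p₀ = P(outcome | unexposed) = 40/2316 = 0.017271
Under exogeneity and monotonicity, PN = (p₁ − p₀) / p₁.
PN = (0.028455 − 0.017271) / 0.028455 = 0.011184 / 0.028455 ≈ 0.3930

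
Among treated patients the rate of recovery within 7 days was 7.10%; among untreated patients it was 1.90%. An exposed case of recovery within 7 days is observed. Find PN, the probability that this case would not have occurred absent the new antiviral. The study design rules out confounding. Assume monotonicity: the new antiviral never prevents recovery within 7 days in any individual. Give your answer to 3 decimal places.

PN ≈ 0.732

p₁ = 0.071, p₀ = 0.019.
Under exogeneity and monotonicity, PN = (p₁ − p₀) / p₁.
PN = (0.071 − 0.019) / 0.071 = 0.052 / 0.071 ≈ 0.7324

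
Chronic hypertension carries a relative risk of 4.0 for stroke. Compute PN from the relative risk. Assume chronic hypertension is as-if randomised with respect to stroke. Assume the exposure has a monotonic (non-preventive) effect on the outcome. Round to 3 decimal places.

Under exogeneity and monotonicity, PN = (RR − 1) / RR = 1 − 1/RR.
PN = (4.0 − 1) / 4.0 = 3 / 4.0 ≈ 0.7500

PN ≈ 0.750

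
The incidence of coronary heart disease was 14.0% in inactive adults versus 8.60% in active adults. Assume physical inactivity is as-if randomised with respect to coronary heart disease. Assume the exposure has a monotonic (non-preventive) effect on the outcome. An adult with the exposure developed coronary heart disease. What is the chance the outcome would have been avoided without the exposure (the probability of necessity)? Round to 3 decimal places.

PN ≈ 0.386

p₁ = 0.14, p₀ = 0.086.
Under exogeneity and monotonicity, PN = (p₁ − p₀) / p₁.
PN = (0.14 − 0.086) / 0.14 = 0.054 / 0.14 ≈ 0.3857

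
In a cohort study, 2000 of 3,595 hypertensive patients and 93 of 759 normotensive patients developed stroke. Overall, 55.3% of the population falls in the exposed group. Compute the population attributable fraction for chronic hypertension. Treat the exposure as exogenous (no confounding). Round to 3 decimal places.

p₁ = P(outcome | exposed) = 2000/3595 = 0.55633
p₀ = P(outcome | unexposed) = 93/759 = 0.12253
Overall risk P(Y=1) = π·p₁ + (1−π)·p₀ = 0.553×0.55633 + 0.447×0.12253 = 0.36242.
Under exogeneity, PAF = [P(Y=1) − p₀] / P(Y=1).
PAF = (0.36242 − 0.12253) / 0.36242 ≈ 0.6619

PAF ≈ 0.662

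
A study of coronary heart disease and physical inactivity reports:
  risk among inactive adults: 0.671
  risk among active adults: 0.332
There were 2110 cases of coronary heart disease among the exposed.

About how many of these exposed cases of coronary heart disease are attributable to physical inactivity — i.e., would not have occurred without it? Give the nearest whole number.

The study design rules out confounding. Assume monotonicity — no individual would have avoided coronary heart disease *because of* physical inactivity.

about 1066 cases

Let p₁ = 0.671, p₀ = 0.332.
PN = (p₁ − p₀)/p₁ = (0.671 − 0.332) / 0.671 ≈ 0.50522.
Attributable cases ≈ PN × (exposed cases) = 0.50522 × 2110 ≈ 1066.01.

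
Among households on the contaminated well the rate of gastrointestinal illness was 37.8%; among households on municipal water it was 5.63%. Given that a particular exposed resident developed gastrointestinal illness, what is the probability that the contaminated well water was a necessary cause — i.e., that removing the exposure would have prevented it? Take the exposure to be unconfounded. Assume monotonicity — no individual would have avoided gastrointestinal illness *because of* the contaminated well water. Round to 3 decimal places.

PN ≈ 0.851

p₁ = 0.378, p₀ = 0.0563.
Under exogeneity and monotonicity, PN = (p₁ − p₀) / p₁.
PN = (0.378 − 0.0563) / 0.378 = 0.3217 / 0.378 ≈ 0.8511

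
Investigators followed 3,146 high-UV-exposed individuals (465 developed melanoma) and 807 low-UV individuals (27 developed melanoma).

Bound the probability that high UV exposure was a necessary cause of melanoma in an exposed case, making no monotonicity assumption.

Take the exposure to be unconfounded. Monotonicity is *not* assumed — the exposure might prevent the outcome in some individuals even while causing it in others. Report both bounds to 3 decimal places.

0.774 ≤ PN ≤ 1.000

p₁ = P(outcome | exposed) = 465/3146 = 0.14781
p₀ = P(outcome | unexposed) = 27/807 = 0.033457
Under exogeneity alone the bounds on PN are max{0,(p₁−p₀)/p₁} ≤ PN ≤ min{1,(1−p₀)/p₁}.
  lower = (p₁ − p₀)/p₁ = 0.11435 / 0.14781 ≈ 0.7736
  upper = min{1, (1 − p₀)/p₁} = 0.96654 / 0.14781 ≈ 6.5392 → capped at 1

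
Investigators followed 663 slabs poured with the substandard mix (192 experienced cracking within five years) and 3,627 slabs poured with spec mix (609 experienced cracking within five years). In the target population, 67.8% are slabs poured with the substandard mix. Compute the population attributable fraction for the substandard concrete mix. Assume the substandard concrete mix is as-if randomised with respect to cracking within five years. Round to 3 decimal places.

PAF ≈ 0.329

p₁ = P(outcome | exposed) = 192/663 = 0.28959
p₀ = P(outcome | unexposed) = 609/3627 = 0.16791
Overall risk P(Y=1) = π·p₁ + (1−π)·p₀ = 0.678×0.28959 + 0.322×0.16791 = 0.25041.
Under exogeneity, PAF = [P(Y=1) − p₀] / P(Y=1).
PAF = (0.25041 − 0.16791) / 0.25041 ≈ 0.3295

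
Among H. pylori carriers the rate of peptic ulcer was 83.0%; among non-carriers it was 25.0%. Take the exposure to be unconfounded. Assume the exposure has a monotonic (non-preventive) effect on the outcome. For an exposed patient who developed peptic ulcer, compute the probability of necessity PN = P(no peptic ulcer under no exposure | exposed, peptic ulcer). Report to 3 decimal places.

p₁ = 0.83, p₀ = 0.25.
Under exogeneity and monotonicity, PN = (p₁ − p₀) / p₁.
PN = (0.83 − 0.25) / 0.83 = 0.58 / 0.83 ≈ 0.6988

PN ≈ 0.699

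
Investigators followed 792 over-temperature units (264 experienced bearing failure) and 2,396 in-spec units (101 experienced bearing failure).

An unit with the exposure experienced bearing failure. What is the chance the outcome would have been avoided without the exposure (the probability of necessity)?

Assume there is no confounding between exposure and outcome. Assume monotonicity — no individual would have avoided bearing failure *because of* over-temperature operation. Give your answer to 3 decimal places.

p₁ = P(outcome | exposed) = 264/792 = 0.33333
p₀ = P(outcome | unexposed) = 101/2396 = 0.042154
Under exogeneity and monotonicity, PN = (p₁ − p₀) / p₁.
PN = (0.33333 − 0.042154) / 0.33333 = 0.29118 / 0.33333 ≈ 0.8735

PN ≈ 0.874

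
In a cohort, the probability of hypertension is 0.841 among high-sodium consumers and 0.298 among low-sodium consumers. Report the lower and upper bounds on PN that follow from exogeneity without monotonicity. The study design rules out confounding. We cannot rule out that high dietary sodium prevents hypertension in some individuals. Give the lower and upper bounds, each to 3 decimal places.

Let p₁ = 0.841, p₀ = 0.298.
Under exogeneity alone the bounds on PN are max{0,(p₁−p₀)/p₁} ≤ PN ≤ min{1,(1−p₀)/p₁}.
  lower = (p₁ − p₀)/p₁ = 0.543 / 0.841 ≈ 0.6457
  upper = min{1, (1 − p₀)/p₁} = 0.702 / 0.841 ≈ 0.8347

0.646 ≤ PN ≤ 0.835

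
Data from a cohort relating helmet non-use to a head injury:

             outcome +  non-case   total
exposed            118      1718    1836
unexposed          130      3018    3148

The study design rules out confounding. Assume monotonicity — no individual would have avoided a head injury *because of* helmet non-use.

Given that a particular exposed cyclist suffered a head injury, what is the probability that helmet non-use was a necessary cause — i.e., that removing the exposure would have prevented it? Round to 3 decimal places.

PN ≈ 0.357

p₁ = P(outcome | exposed) = 118/1836 = 0.06427
p₀ = P(outcome | unexposed) = 130/3148 = 0.041296
Under exogeneity and monotonicity, PN = (p₁ − p₀)/p₁.
PN = (0.06427 − 0.041296) / 0.06427 ≈ 0.3575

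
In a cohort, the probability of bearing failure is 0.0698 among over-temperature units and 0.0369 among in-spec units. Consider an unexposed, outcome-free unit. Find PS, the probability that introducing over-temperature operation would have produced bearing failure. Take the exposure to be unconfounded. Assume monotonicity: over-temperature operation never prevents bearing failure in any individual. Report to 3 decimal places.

Let p₁ = 0.0698, p₀ = 0.0369.
Under exogeneity and monotonicity, PS = (p₁ − p₀) / (1 − p₀).
PS = (0.0698 − 0.0369) / (1 − 0.0369) = 0.0329 / 0.9631 ≈ 0.0342

PS ≈ 0.034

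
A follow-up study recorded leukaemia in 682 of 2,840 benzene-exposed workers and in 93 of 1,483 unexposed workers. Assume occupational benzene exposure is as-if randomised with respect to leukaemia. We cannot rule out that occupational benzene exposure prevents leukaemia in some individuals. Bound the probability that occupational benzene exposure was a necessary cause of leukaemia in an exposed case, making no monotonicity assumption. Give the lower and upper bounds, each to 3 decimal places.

0.739 ≤ PN ≤ 1.000

p₁ = P(outcome | exposed) = 682/2840 = 0.24014
p₀ = P(outcome | unexposed) = 93/1483 = 0.062711
Under exogeneity alone the bounds on PN are max{0,(p₁−p₀)/p₁} ≤ PN ≤ min{1,(1−p₀)/p₁}.
  lower = (p₁ − p₀)/p₁ = 0.17743 / 0.24014 ≈ 0.7389
  upper = min{1, (1 − p₀)/p₁} = 0.93729 / 0.24014 ≈ 3.9031 → capped at 1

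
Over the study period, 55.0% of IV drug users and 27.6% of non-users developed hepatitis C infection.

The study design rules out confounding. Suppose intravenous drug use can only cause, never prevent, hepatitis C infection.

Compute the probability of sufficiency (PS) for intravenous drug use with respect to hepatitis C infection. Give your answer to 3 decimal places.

p₁ = 0.55, p₀ = 0.276.
Under exogeneity and monotonicity, PS = (p₁ − p₀) / (1 − p₀).
PS = (0.55 − 0.276) / (1 − 0.276) = 0.274 / 0.724 ≈ 0.3785

PS ≈ 0.378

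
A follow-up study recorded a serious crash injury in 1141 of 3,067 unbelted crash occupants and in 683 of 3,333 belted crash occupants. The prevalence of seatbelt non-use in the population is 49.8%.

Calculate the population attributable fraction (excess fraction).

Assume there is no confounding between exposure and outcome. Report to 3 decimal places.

p₁ = P(outcome | exposed) = 1141/3067 = 0.37202
p₀ = P(outcome | unexposed) = 683/3333 = 0.20492
Overall risk P(Y=1) = π·p₁ + (1−π)·p₀ = 0.498×0.37202 + 0.502×0.20492 = 0.28814.
Under exogeneity, PAF = [P(Y=1) − p₀] / P(Y=1).
PAF = (0.28814 − 0.20492) / 0.28814 ≈ 0.2888

PAF ≈ 0.289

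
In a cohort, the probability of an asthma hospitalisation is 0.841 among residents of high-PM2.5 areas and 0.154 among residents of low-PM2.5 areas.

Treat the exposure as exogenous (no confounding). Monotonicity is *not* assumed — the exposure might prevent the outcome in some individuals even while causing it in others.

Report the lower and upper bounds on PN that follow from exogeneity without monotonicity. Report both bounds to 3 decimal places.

Let p₁ = 0.841, p₀ = 0.154.
Under exogeneity alone the bounds on PN are max{0,(p₁−p₀)/p₁} ≤ PN ≤ min{1,(1−p₀)/p₁}.
  lower = (p₁ − p₀)/p₁ = 0.687 / 0.841 ≈ 0.8169
  upper = min{1, (1 − p₀)/p₁} = 0.846 / 0.841 ≈ 1.0059 → capped at 1

0.817 ≤ PN ≤ 1.000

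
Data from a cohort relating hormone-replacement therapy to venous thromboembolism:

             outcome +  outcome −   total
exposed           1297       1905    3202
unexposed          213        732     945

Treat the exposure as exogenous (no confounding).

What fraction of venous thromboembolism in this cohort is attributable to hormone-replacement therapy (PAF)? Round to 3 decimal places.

PAF ≈ 0.381

p₁ = P(outcome | exposed) = 1297/3202 = 0.40506
p₀ = P(outcome | unexposed) = 213/945 = 0.2254
Exposure prevalence π = 3202/4147 = 0.77212; overall risk P(Y=1) = 0.36412.
Under exogeneity, PAF = [P(Y=1) − p₀]/P(Y=1).
PAF = (0.36412 − 0.2254) / 0.36412 ≈ 0.3810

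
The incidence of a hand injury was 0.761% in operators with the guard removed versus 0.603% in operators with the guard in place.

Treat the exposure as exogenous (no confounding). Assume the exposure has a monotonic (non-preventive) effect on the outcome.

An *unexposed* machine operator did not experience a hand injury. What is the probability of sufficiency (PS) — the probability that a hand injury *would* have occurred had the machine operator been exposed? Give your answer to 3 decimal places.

p₁ = 0.00761, p₀ = 0.00603.
Under exogeneity and monotonicity, PS = (p₁ − p₀) / (1 − p₀).
PS = (0.00761 − 0.00603) / (1 − 0.00603) = 0.00158 / 0.99397 ≈ 0.0016

PS ≈ 0.002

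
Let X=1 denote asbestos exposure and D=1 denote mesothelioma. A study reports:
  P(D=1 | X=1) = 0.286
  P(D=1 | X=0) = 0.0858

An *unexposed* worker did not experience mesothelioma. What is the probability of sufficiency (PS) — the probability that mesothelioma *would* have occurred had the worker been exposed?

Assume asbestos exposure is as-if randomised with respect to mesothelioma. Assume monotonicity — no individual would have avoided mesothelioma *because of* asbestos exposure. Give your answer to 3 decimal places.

Let p₁ = 0.286, p₀ = 0.0858.
Under exogeneity and monotonicity, PS = (p₁ − p₀) / (1 − p₀).
PS = (0.286 − 0.0858) / (1 − 0.0858) = 0.2002 / 0.9142 ≈ 0.2190

PS ≈ 0.219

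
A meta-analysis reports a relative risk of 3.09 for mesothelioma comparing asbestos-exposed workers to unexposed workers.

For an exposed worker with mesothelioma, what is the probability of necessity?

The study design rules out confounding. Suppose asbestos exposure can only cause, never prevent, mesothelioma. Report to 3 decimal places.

Under exogeneity and monotonicity, PN = (RR − 1) / RR = 1 − 1/RR.
PN = (3.09 − 1) / 3.09 = 2.09 / 3.09 ≈ 0.6764

PN ≈ 0.676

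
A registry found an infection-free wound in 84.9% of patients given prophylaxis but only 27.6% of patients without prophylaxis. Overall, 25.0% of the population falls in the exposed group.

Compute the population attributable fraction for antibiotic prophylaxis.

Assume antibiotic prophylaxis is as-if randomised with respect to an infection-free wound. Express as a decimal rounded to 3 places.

PAF ≈ 0.342

p₁ = 0.849, p₀ = 0.276.
Overall risk P(Y=1) = π·p₁ + (1−π)·p₀ = 0.25×0.849 + 0.75×0.276 = 0.41925.
Under exogeneity, PAF = [P(Y=1) − p₀] / P(Y=1).
PAF = (0.41925 − 0.276) / 0.41925 ≈ 0.3417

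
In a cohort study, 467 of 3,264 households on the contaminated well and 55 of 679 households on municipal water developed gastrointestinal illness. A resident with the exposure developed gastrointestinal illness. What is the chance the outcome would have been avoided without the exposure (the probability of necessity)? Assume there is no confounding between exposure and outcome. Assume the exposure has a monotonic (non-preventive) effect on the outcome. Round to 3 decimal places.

p₁ = P(outcome | exposed) = 467/3264 = 0.14308
p₀ = P(outcome | unexposed) = 55/679 = 0.081001
Under exogeneity and monotonicity, PN = (p₁ − p₀) / p₁.
PN = (0.14308 − 0.081001) / 0.14308 = 0.062075 / 0.14308 ≈ 0.4339

PN ≈ 0.434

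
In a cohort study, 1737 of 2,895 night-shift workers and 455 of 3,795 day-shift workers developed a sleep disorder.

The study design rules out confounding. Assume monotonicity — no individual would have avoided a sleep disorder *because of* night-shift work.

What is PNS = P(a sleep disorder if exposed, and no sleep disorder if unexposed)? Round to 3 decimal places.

p₁ = P(outcome | exposed) = 1737/2895 = 0.6
p₀ = P(outcome | unexposed) = 455/3795 = 0.11989
Under exogeneity and monotonicity, PNS = p₁ − p₀.
PNS = 0.6 − 0.11989 = 0.48011

PNS ≈ 0.480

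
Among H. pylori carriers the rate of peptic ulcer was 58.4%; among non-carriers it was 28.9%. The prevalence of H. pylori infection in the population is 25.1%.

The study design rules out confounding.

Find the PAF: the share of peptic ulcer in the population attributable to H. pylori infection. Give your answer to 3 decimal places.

p₁ = 0.584, p₀ = 0.289.
Overall risk P(Y=1) = π·p₁ + (1−π)·p₀ = 0.251×0.584 + 0.749×0.289 = 0.36304.
Under exogeneity, PAF = [P(Y=1) − p₀] / P(Y=1).
PAF = (0.36304 − 0.289) / 0.36304 ≈ 0.2040

PAF ≈ 0.204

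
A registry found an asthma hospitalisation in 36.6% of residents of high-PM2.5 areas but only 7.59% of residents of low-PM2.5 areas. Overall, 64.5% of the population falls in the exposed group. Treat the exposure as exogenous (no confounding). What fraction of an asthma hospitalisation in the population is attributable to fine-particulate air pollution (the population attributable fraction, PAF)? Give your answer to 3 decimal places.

p₁ = 0.366, p₀ = 0.0759.
Overall risk P(Y=1) = π·p₁ + (1−π)·p₀ = 0.645×0.366 + 0.355×0.0759 = 0.26301.
Under exogeneity, PAF = [P(Y=1) − p₀] / P(Y=1).
PAF = (0.26301 − 0.0759) / 0.26301 ≈ 0.7114

PAF ≈ 0.711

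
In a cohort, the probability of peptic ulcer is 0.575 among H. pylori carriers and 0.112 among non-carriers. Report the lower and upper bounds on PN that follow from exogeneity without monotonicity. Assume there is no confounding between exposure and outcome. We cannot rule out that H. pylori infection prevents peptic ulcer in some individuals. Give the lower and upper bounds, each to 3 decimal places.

0.805 ≤ PN ≤ 1.000

Let p₁ = 0.575, p₀ = 0.112.
Under exogeneity alone the bounds on PN are max{0,(p₁−p₀)/p₁} ≤ PN ≤ min{1,(1−p₀)/p₁}.
  lower = (p₁ − p₀)/p₁ = 0.463 / 0.575 ≈ 0.8052
  upper = min{1, (1 − p₀)/p₁} = 0.888 / 0.575 ≈ 1.5443 → capped at 1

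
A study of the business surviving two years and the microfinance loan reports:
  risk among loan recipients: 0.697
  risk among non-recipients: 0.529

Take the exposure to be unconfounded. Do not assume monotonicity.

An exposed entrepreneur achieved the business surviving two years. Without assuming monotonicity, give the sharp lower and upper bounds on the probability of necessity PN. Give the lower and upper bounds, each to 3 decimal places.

0.241 ≤ PN ≤ 0.676

Let p₁ = 0.697, p₀ = 0.529.
Under exogeneity alone the bounds on PN are max{0,(p₁−p₀)/p₁} ≤ PN ≤ min{1,(1−p₀)/p₁}.
  lower = (p₁ − p₀)/p₁ = 0.168 / 0.697 ≈ 0.2410
  upper = min{1, (1 − p₀)/p₁} = 0.471 / 0.697 ≈ 0.6758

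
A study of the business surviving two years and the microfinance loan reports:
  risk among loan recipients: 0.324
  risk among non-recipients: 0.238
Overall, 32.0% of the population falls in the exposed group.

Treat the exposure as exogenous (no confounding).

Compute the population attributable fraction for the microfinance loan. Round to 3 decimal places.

Let p₁ = 0.324, p₀ = 0.238.
Overall risk P(Y=1) = π·p₁ + (1−π)·p₀ = 0.32×0.324 + 0.68×0.238 = 0.26552.
Under exogeneity, PAF = [P(Y=1) − p₀] / P(Y=1).
PAF = (0.26552 − 0.238) / 0.26552 ≈ 0.1036

PAF ≈ 0.104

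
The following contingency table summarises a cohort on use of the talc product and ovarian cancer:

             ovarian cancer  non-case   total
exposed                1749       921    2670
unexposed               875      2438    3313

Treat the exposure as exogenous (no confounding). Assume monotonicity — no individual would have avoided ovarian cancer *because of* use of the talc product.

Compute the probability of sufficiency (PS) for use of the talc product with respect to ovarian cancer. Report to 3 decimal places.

p₁ = P(outcome | exposed) = 1749/2670 = 0.65506
p₀ = P(outcome | unexposed) = 875/3313 = 0.26411
Under exogeneity and monotonicity, PS = (p₁ − p₀)/(1 − p₀).
PS = (0.65506 − 0.26411) / 0.73589 ≈ 0.5313

PS ≈ 0.531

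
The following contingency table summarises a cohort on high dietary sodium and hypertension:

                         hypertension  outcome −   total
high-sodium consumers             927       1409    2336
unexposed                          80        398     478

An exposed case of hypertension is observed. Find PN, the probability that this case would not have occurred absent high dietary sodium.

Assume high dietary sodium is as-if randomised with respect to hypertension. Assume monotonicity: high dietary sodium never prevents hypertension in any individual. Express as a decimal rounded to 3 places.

PN ≈ 0.578

p₁ = P(outcome | exposed) = 927/2336 = 0.39683
p₀ = P(outcome | unexposed) = 80/478 = 0.16736
Under exogeneity and monotonicity, PN = (p₁ − p₀)/p₁.
PN = (0.39683 − 0.16736) / 0.39683 ≈ 0.5782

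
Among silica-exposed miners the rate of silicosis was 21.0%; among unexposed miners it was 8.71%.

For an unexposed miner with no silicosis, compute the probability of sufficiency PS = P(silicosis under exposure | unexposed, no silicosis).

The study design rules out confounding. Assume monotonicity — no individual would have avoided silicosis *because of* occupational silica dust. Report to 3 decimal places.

PS ≈ 0.135

p₁ = 0.21, p₀ = 0.0871.
Under exogeneity and monotonicity, PS = (p₁ − p₀) / (1 − p₀).
PS = (0.21 − 0.0871) / (1 − 0.0871) = 0.1229 / 0.9129 ≈ 0.1346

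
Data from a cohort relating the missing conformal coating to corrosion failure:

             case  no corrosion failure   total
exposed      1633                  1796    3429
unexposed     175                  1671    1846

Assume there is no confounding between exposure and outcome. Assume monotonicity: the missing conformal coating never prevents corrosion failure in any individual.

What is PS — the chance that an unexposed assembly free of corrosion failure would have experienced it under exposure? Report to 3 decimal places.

p₁ = P(outcome | exposed) = 1633/3429 = 0.47623
p₀ = P(outcome | unexposed) = 175/1846 = 0.0948
Under exogeneity and monotonicity, PS = (p₁ − p₀)/(1 − p₀).
PS = (0.47623 − 0.0948) / 0.9052 ≈ 0.4214

PS ≈ 0.421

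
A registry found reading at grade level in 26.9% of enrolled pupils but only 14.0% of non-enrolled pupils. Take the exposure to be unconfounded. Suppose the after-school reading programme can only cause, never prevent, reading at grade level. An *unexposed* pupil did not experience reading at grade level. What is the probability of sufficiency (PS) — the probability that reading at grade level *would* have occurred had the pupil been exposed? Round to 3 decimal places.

p₁ = 0.269, p₀ = 0.14.
Under exogeneity and monotonicity, PS = (p₁ − p₀) / (1 − p₀).
PS = (0.269 − 0.14) / (1 − 0.14) = 0.129 / 0.86 ≈ 0.1500

PS ≈ 0.150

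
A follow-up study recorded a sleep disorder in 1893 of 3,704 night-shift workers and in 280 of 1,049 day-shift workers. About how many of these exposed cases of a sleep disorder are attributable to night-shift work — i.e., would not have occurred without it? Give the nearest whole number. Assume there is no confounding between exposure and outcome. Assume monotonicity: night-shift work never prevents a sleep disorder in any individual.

about 904 cases

p₁ = P(outcome | exposed) = 1893/3704 = 0.51107
p₀ = P(outcome | unexposed) = 280/1049 = 0.26692
PN = (p₁ − p₀)/p₁ = (0.51107 − 0.26692) / 0.51107 ≈ 0.47772.
Attributable cases ≈ PN × (exposed cases) = 0.47772 × 1893 ≈ 904.33.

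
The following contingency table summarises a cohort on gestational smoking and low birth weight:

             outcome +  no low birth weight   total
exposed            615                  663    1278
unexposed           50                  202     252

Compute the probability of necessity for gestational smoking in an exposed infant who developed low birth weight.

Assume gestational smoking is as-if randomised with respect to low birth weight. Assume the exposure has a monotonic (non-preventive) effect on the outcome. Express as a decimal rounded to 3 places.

PN ≈ 0.588

p₁ = P(outcome | exposed) = 615/1278 = 0.48122
p₀ = P(outcome | unexposed) = 50/252 = 0.19841
Under exogeneity and monotonicity, PN = (p₁ − p₀)/p₁.
PN = (0.48122 − 0.19841) / 0.48122 ≈ 0.5877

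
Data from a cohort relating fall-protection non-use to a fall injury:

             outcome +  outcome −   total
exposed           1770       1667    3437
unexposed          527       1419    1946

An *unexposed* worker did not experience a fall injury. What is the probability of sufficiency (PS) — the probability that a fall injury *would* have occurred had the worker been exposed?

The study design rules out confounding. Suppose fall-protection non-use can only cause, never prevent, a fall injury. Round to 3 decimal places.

p₁ = P(outcome | exposed) = 1770/3437 = 0.51498
p₀ = P(outcome | unexposed) = 527/1946 = 0.27081
Under exogeneity and monotonicity, PS = (p₁ − p₀)/(1 − p₀).
PS = (0.51498 − 0.27081) / 0.72919 ≈ 0.3349

PS ≈ 0.335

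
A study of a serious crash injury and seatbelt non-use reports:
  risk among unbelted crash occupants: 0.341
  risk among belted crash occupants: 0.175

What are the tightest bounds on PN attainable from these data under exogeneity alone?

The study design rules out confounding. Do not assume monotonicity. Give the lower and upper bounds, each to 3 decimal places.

0.487 ≤ PN ≤ 1.000

Let p₁ = 0.341, p₀ = 0.175.
Under exogeneity alone the bounds on PN are max{0,(p₁−p₀)/p₁} ≤ PN ≤ min{1,(1−p₀)/p₁}.
  lower = (p₁ − p₀)/p₁ = 0.166 / 0.341 ≈ 0.4868
  upper = min{1, (1 − p₀)/p₁} = 0.825 / 0.341 ≈ 2.4194 → capped at 1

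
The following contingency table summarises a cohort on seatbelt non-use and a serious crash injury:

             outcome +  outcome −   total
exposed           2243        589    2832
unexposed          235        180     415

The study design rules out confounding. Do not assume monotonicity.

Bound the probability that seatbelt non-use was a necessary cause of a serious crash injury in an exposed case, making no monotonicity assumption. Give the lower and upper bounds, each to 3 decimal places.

p₁ = P(outcome | exposed) = 2243/2832 = 0.79202
p₀ = P(outcome | unexposed) = 235/415 = 0.56627
Under exogeneity alone the bounds on PN are max{0,(p₁−p₀)/p₁} ≤ PN ≤ min{1,(1−p₀)/p₁}.
  lower = (p₁ − p₀)/p₁ = 0.22575 / 0.79202 ≈ 0.2850
  upper = min{1, (1 − p₀)/p₁} = 0.43373 / 0.79202 ≈ 0.5476

0.285 ≤ PN ≤ 0.548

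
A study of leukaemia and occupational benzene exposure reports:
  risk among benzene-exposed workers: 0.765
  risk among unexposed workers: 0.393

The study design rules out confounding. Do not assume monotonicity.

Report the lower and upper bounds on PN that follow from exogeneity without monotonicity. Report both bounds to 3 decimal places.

Let p₁ = 0.765, p₀ = 0.393.
Under exogeneity alone the bounds on PN are max{0,(p₁−p₀)/p₁} ≤ PN ≤ min{1,(1−p₀)/p₁}.
  lower = (p₁ − p₀)/p₁ = 0.372 / 0.765 ≈ 0.4863
  upper = min{1, (1 − p₀)/p₁} = 0.607 / 0.765 ≈ 0.7935

0.486 ≤ PN ≤ 0.793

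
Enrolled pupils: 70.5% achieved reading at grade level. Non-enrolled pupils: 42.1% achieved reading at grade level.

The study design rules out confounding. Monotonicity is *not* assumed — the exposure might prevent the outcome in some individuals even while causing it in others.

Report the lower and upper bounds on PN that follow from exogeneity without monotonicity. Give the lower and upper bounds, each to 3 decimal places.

p₁ = 0.705, p₀ = 0.421.
Under exogeneity alone the bounds on PN are max{0,(p₁−p₀)/p₁} ≤ PN ≤ min{1,(1−p₀)/p₁}.
  lower = (p₁ − p₀)/p₁ = 0.284 / 0.705 ≈ 0.4028
  upper = min{1, (1 − p₀)/p₁} = 0.579 / 0.705 ≈ 0.8213

0.403 ≤ PN ≤ 0.821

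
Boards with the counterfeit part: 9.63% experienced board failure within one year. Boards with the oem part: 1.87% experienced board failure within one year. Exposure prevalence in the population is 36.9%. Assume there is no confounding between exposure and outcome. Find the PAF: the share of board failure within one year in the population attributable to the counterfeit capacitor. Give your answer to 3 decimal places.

p₁ = 0.0963, p₀ = 0.0187.
Overall risk P(Y=1) = π·p₁ + (1−π)·p₀ = 0.369×0.0963 + 0.631×0.0187 = 0.047334.
Under exogeneity, PAF = [P(Y=1) − p₀] / P(Y=1).
PAF = (0.047334 − 0.0187) / 0.047334 ≈ 0.6049

PAF ≈ 0.605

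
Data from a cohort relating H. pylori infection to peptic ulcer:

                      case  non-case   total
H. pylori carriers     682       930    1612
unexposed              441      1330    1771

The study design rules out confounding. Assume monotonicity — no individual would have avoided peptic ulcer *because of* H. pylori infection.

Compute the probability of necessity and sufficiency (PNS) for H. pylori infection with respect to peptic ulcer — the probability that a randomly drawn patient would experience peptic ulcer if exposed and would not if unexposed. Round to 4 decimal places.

PNS ≈ 0.1741

p₁ = P(outcome | exposed) = 682/1612 = 0.42308
p₀ = P(outcome | unexposed) = 441/1771 = 0.24901
Under exogeneity and monotonicity, PNS = p₁ − p₀.
PNS = 0.42308 − 0.24901 = 0.17407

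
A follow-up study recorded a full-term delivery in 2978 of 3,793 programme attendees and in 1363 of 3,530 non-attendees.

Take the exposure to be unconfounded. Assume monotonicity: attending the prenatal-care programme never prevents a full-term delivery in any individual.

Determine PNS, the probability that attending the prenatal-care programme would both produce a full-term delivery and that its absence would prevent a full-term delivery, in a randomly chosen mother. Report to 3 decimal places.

p₁ = P(outcome | exposed) = 2978/3793 = 0.78513
p₀ = P(outcome | unexposed) = 1363/3530 = 0.38612
Under exogeneity and monotonicity, PNS = p₁ − p₀.
PNS = 0.78513 − 0.38612 = 0.39901

PNS ≈ 0.399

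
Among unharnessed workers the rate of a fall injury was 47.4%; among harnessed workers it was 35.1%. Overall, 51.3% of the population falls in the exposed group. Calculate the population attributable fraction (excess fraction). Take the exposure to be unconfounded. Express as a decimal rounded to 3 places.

p₁ = 0.474, p₀ = 0.351.
Overall risk P(Y=1) = π·p₁ + (1−π)·p₀ = 0.513×0.474 + 0.487×0.351 = 0.4141.
Under exogeneity, PAF = [P(Y=1) − p₀] / P(Y=1).
PAF = (0.4141 − 0.351) / 0.4141 ≈ 0.1524

PAF ≈ 0.152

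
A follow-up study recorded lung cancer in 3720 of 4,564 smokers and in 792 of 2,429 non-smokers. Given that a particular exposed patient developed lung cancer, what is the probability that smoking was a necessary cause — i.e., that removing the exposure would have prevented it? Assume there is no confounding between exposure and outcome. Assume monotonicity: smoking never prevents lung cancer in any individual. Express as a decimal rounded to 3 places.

PN ≈ 0.600

p₁ = P(outcome | exposed) = 3720/4564 = 0.81507
p₀ = P(outcome | unexposed) = 792/2429 = 0.32606
Under exogeneity and monotonicity, PN = (p₁ − p₀) / p₁.
PN = (0.81507 − 0.32606) / 0.81507 = 0.48901 / 0.81507 ≈ 0.6000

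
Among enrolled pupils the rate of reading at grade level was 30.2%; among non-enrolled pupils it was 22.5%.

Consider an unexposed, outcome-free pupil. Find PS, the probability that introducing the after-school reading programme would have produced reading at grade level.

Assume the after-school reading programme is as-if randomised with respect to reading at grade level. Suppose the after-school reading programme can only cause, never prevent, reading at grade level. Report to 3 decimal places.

PS ≈ 0.099

p₁ = 0.302, p₀ = 0.225.
Under exogeneity and monotonicity, PS = (p₁ − p₀) / (1 − p₀).
PS = (0.302 − 0.225) / (1 − 0.225) = 0.077 / 0.775 ≈ 0.0994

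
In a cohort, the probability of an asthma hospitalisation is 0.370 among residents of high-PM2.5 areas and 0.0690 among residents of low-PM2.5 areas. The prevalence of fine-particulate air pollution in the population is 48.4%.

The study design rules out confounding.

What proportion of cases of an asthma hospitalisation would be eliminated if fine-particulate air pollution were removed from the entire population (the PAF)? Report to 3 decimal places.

PAF ≈ 0.679

Let p₁ = 0.37, p₀ = 0.069.
Overall risk P(Y=1) = π·p₁ + (1−π)·p₀ = 0.484×0.37 + 0.516×0.069 = 0.21468.
Under exogeneity, PAF = [P(Y=1) − p₀] / P(Y=1).
PAF = (0.21468 − 0.069) / 0.21468 ≈ 0.6786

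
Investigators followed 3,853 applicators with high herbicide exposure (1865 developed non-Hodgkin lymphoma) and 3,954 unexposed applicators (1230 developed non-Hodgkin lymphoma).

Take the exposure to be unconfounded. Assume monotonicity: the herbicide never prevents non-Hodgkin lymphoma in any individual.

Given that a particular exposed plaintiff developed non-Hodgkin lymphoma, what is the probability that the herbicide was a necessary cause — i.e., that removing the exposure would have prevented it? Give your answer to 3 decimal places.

PN ≈ 0.357

p₁ = P(outcome | exposed) = 1865/3853 = 0.48404
p₀ = P(outcome | unexposed) = 1230/3954 = 0.31108
Under exogeneity and monotonicity, PN = (p₁ − p₀) / p₁.
PN = (0.48404 − 0.31108) / 0.48404 = 0.17296 / 0.48404 ≈ 0.3573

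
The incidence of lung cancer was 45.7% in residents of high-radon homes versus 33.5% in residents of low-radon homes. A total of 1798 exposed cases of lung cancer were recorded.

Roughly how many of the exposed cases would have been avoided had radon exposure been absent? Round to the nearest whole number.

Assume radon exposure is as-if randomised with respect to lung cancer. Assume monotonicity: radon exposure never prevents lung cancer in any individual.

about 480 cases

p₁ = 0.457, p₀ = 0.335.
PN = (p₁ − p₀)/p₁ = (0.457 − 0.335) / 0.457 ≈ 0.26696.
Attributable cases ≈ PN × (exposed cases) = 0.26696 × 1798 ≈ 479.99.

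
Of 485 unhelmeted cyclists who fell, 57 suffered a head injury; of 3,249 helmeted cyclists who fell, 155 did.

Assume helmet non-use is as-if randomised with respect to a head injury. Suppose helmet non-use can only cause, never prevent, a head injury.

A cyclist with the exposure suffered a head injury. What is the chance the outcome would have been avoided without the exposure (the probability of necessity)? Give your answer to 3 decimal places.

p₁ = P(outcome | exposed) = 57/485 = 0.11753
p₀ = P(outcome | unexposed) = 155/3249 = 0.047707
Under exogeneity and monotonicity, PN = (p₁ − p₀) / p₁.
PN = (0.11753 − 0.047707) / 0.11753 = 0.069819 / 0.11753 ≈ 0.5941

PN ≈ 0.594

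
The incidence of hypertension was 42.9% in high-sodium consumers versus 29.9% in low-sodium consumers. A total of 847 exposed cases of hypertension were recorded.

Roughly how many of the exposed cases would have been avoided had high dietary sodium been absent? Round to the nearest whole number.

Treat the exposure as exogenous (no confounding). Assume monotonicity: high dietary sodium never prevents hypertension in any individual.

about 257 cases

p₁ = 0.429, p₀ = 0.299.
PN = (p₁ − p₀)/p₁ = (0.429 − 0.299) / 0.429 ≈ 0.30303.
Attributable cases ≈ PN × (exposed cases) = 0.30303 × 847 ≈ 256.67.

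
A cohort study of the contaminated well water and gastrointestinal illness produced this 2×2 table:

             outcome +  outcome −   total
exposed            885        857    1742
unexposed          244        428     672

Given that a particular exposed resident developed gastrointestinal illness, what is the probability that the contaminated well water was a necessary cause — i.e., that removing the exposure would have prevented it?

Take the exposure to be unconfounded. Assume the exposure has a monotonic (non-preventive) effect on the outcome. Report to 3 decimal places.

PN ≈ 0.285

p₁ = P(outcome | exposed) = 885/1742 = 0.50804
p₀ = P(outcome | unexposed) = 244/672 = 0.3631
Under exogeneity and monotonicity, PN = (p₁ − p₀)/p₁.
PN = (0.50804 − 0.3631) / 0.50804 ≈ 0.2853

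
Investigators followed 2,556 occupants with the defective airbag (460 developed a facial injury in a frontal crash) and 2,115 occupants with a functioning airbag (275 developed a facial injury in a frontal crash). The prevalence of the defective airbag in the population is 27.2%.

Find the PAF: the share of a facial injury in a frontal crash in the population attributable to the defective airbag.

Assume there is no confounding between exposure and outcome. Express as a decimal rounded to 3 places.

PAF ≈ 0.095

p₁ = P(outcome | exposed) = 460/2556 = 0.17997
p₀ = P(outcome | unexposed) = 275/2115 = 0.13002
Overall risk P(Y=1) = π·p₁ + (1−π)·p₀ = 0.272×0.17997 + 0.728×0.13002 = 0.14361.
Under exogeneity, PAF = [P(Y=1) − p₀] / P(Y=1).
PAF = (0.14361 − 0.13002) / 0.14361 ≈ 0.0946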